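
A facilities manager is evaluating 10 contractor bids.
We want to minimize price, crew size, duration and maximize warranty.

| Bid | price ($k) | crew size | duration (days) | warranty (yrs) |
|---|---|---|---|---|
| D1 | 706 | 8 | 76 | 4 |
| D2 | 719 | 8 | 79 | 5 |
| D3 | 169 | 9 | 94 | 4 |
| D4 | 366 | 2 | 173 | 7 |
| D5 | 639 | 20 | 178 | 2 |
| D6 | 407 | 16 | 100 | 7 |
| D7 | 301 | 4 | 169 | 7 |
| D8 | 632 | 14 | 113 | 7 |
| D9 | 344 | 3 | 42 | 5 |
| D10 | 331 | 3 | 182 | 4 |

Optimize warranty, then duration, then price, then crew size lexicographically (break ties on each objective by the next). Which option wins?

D6

First maximize warranty: best is 7, kept {D4, D6, D7, D8}.
Then minimize duration: best is 100, kept {D6}.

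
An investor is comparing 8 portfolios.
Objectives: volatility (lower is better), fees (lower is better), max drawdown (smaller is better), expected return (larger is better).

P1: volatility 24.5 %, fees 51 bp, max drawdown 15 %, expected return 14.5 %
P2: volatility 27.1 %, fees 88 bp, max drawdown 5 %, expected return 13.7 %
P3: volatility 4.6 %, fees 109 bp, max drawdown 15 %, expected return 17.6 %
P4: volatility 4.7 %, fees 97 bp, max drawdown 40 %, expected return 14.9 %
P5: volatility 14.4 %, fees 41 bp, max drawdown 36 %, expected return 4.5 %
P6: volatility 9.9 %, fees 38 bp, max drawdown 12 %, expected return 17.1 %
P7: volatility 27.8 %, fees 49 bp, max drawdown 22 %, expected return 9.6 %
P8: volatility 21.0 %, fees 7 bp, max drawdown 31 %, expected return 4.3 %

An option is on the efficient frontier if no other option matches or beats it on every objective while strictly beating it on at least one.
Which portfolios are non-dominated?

P2, P3, P4, P6, P8

P1: dominated by P6 (volatility 9.9≤24.5, fees 38≤51, max drawdown 12≤15, expected return 17.1≥14.5).
P2: not dominated (best max drawdown).
P3: not dominated (best volatility).
P4: not dominated.
P5: dominated by P6 (volatility 9.9≤14.4, fees 38≤41, max drawdown 12≤36, expected return 17.1≥4.5).
P6: not dominated.
P7: dominated by P6 (volatility 9.9≤27.8, fees 38≤49, max drawdown 12≤22, expected return 17.1≥9.6).
P8: not dominated (best fees).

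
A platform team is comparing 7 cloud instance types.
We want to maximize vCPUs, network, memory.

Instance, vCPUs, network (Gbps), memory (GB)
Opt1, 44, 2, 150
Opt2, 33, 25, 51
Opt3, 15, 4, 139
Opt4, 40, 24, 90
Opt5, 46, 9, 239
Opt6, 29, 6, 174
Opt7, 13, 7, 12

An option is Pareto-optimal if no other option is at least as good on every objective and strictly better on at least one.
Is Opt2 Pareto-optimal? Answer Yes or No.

Yes

Opt1: worse on network (2 vs 25).
Opt3: worse on vCPUs (15 vs 33).
Opt4: worse on network (24 vs 25).
Opt5: worse on network (9 vs 25).
Opt6: worse on vCPUs (29 vs 33).
Opt7: worse on vCPUs (13 vs 33).
No option is at least as good as Opt2 on every objective and strictly better on one.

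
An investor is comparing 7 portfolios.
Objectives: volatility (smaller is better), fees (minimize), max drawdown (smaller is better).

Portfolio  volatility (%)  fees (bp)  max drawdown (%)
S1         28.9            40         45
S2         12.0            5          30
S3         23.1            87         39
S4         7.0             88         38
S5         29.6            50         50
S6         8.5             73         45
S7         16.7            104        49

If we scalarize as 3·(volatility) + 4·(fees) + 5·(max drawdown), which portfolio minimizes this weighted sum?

S1: 3·28.9 + 4·40 + 5·45 = 471.7
S2: 3·12.0 + 4·5 + 5·30 = 206.0
S3: 3·23.1 + 4·87 + 5·39 = 612.3
S4: 3·7.0 + 4·88 + 5·38 = 563.0
S5: 3·29.6 + 4·50 + 5·50 = 538.8
S6: 3·8.5 + 4·73 + 5·45 = 542.5
S7: 3·16.7 + 4·104 + 5·49 = 711.1
Lowest: S2 at 206.0.

S2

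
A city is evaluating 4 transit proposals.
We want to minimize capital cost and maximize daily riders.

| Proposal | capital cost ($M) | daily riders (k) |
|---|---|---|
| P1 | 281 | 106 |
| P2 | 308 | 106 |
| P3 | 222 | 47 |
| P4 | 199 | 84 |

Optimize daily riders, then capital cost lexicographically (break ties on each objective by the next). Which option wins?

P1

First maximize daily riders: best is 106, kept {P1, P2}.
Then minimize capital cost: best is 281, kept {P1}.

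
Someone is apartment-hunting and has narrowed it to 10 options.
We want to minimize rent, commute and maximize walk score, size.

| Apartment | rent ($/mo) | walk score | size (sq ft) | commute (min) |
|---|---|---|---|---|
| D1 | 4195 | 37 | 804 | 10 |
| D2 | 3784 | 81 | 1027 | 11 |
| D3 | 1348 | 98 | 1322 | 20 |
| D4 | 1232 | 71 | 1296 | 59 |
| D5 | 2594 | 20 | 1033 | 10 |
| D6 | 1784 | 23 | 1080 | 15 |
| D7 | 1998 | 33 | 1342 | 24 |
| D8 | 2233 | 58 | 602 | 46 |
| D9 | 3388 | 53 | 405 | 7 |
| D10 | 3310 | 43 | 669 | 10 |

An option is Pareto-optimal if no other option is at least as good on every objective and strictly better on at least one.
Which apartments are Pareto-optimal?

D1, D2, D3, D4, D5, D6, D7, D9, D10

D1: not dominated.
D2: not dominated.
D3: not dominated (best walk score).
D4: not dominated (best rent).
D5: not dominated.
D6: not dominated.
D7: not dominated (best size).
D8: dominated by D3 (rent 1348≤2233, walk score 98≥58, size 1322≥602, commute 20≤46).
D9: not dominated (best commute).
D10: not dominated.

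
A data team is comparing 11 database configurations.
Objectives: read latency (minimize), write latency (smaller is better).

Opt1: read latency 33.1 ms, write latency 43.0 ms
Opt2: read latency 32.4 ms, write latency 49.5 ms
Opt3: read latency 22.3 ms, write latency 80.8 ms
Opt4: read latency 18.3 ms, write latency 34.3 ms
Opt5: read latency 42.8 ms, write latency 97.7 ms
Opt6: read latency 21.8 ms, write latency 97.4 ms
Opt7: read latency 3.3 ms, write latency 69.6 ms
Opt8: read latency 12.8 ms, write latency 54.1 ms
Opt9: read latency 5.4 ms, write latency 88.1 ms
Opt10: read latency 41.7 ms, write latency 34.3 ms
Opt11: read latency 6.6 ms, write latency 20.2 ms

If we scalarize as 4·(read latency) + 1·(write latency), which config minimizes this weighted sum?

Opt1: 4·33.1 + 1·43.0 = 175.4
Opt2: 4·32.4 + 1·49.5 = 179.1
Opt3: 4·22.3 + 1·80.8 = 170.0
Opt4: 4·18.3 + 1·34.3 = 107.5
Opt5: 4·42.8 + 1·97.7 = 268.9
Opt6: 4·21.8 + 1·97.4 = 184.6
Opt7: 4·3.3 + 1·69.6 = 82.8
Opt8: 4·12.8 + 1·54.1 = 105.3
Opt9: 4·5.4 + 1·88.1 = 109.7
Opt10: 4·41.7 + 1·34.3 = 201.1
Opt11: 4·6.6 + 1·20.2 = 46.6
Lowest: Opt11 at 46.6.

Opt11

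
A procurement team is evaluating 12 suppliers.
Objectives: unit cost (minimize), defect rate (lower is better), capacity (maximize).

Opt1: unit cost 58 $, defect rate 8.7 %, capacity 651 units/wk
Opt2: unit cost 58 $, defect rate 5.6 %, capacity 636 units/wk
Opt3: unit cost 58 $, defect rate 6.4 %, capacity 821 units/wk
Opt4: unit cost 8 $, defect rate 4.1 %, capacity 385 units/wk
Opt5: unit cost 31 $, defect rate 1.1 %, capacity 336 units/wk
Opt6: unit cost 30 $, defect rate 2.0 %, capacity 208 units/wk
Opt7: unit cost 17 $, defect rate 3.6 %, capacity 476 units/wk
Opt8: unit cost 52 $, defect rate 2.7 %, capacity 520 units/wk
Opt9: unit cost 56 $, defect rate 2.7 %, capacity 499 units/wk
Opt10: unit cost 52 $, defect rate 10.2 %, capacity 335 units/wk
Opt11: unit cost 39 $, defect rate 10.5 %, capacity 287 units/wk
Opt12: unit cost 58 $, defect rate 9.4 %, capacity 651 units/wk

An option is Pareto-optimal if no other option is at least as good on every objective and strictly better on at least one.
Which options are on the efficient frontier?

Opt1: dominated by Opt3 (unit cost 58≤58, defect rate 6.4≤8.7, capacity 821≥651).
Opt2: not dominated.
Opt3: not dominated (best capacity).
Opt4: not dominated (best unit cost).
Opt5: not dominated (best defect rate).
Opt6: not dominated.
Opt7: not dominated.
Opt8: not dominated.
Opt9: dominated by Opt8 (unit cost 52≤56, defect rate 2.7≤2.7, capacity 520≥499).
Opt10: dominated by Opt4 (unit cost 8≤52, defect rate 4.1≤10.2, capacity 385≥335).
Opt11: dominated by Opt4 (unit cost 8≤39, defect rate 4.1≤10.5, capacity 385≥287).
Opt12: dominated by Opt1 (unit cost 58≤58, defect rate 8.7≤9.4, capacity 651≥651).

Opt2, Opt3, Opt4, Opt5, Opt6, Opt7, Opt8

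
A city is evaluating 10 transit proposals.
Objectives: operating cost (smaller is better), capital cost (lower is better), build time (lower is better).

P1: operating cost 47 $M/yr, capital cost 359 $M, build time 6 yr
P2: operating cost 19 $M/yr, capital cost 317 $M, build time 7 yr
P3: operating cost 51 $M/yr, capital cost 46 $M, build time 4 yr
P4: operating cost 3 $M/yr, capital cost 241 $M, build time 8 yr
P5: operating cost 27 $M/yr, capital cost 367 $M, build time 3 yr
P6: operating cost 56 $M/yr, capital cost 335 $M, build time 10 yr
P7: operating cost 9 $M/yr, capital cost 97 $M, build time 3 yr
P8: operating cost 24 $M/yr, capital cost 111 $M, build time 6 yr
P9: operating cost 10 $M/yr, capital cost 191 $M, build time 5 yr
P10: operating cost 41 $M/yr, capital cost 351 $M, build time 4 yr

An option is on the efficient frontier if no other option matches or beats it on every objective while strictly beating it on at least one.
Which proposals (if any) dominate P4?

none

P1: worse on operating cost (47 vs 3).
P2: worse on operating cost (19 vs 3).
P3: worse on operating cost (51 vs 3).
P5: worse on operating cost (27 vs 3).
P6: worse on operating cost (56 vs 3).
P7: worse on operating cost (9 vs 3).
P8: worse on operating cost (24 vs 3).
P9: worse on operating cost (10 vs 3).
P10: worse on operating cost (41 vs 3).
No option dominates P4.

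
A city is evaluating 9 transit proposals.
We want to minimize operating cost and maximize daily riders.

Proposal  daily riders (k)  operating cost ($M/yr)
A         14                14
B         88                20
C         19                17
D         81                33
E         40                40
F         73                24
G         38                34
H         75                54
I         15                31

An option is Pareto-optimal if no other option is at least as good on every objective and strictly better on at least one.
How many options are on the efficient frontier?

3

A: not dominated (best operating cost).
B: not dominated (best daily riders).
C: not dominated.
D: dominated by B (daily riders 88≥81, operating cost 20≤33).
E: dominated by B (daily riders 88≥40, operating cost 20≤40).
F: dominated by B (daily riders 88≥73, operating cost 20≤24).
G: dominated by B (daily riders 88≥38, operating cost 20≤34).
H: dominated by B (daily riders 88≥75, operating cost 20≤54).
I: dominated by B (daily riders 88≥15, operating cost 20≤31).
Pareto-optimal: A, B, C → 3.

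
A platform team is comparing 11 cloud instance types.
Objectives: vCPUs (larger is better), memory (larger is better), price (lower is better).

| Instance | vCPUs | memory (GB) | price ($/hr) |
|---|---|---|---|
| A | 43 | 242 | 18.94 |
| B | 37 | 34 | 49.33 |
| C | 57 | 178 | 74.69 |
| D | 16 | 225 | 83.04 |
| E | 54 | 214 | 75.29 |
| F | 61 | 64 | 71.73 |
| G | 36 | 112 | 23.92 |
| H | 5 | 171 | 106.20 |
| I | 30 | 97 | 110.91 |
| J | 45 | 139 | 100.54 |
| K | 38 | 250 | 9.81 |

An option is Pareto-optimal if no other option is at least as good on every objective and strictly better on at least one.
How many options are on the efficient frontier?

A: not dominated.
B: dominated by A (vCPUs 43≥37, memory 242≥34, price 18.94≤49.33).
C: not dominated.
D: dominated by A (vCPUs 43≥16, memory 242≥225, price 18.94≤83.04).
E: not dominated.
F: not dominated (best vCPUs).
G: dominated by A (vCPUs 43≥36, memory 242≥112, price 18.94≤23.92).
H: dominated by A (vCPUs 43≥5, memory 242≥171, price 18.94≤106.20).
I: dominated by A (vCPUs 43≥30, memory 242≥97, price 18.94≤110.91).
J: dominated by C (vCPUs 57≥45, memory 178≥139, price 74.69≤100.54).
K: not dominated (best memory).
Pareto-optimal: A, C, E, F, K → 5.

5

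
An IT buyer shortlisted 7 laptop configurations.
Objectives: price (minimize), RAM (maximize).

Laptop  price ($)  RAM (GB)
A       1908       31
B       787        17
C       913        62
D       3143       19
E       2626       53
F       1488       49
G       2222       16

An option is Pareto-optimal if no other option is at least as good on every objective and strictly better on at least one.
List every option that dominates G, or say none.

A, B, C, F

A: price 1908≤2222, RAM 31≥16 — dominates G.
B: price 787≤2222, RAM 17≥16 — dominates G.
C: price 913≤2222, RAM 62≥16 — dominates G.
F: price 1488≤2222, RAM 49≥16 — dominates G.
Others (D, E) are each worse than G on at least one objective.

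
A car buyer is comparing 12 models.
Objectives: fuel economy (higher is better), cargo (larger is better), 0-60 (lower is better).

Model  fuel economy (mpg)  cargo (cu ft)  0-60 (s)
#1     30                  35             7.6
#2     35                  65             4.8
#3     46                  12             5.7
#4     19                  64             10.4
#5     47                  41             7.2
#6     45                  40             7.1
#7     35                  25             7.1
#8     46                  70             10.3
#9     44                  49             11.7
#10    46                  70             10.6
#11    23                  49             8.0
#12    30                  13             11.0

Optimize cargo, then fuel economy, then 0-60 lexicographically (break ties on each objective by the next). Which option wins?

#8

First maximize cargo: best is 70, kept {#8, #10}.
Then maximize fuel economy: best is 46, kept {#8, #10}.
Then minimize 0-60: best is 10.3, kept {#8}.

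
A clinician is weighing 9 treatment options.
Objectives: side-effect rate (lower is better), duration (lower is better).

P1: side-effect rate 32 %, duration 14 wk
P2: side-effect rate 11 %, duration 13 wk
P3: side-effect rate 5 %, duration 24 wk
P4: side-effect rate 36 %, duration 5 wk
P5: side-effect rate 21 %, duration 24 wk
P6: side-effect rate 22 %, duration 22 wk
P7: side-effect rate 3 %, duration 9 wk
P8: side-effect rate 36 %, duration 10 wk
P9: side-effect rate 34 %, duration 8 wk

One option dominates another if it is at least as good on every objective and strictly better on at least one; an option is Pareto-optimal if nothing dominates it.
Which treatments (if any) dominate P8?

P4, P7, P9

P4: side-effect rate 36≤36, duration 5≤10 — dominates P8.
P7: side-effect rate 3≤36, duration 9≤10 — dominates P8.
P9: side-effect rate 34≤36, duration 8≤10 — dominates P8.
Others (P1, P2, P3, P5, P6) are each worse than P8 on at least one objective.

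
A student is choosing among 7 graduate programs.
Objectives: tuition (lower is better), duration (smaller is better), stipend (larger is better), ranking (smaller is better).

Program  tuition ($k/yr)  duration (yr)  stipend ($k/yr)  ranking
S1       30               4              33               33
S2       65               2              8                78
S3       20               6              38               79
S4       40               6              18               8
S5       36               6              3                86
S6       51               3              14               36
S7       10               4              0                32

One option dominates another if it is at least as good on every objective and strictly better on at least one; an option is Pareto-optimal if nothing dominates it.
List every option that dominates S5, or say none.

S1, S3

S1: tuition 30≤36, duration 4≤6, stipend 33≥3, ranking 33≤86 — dominates S5.
S3: tuition 20≤36, duration 6≤6, stipend 38≥3, ranking 79≤86 — dominates S5.
Others (S2, S4, S6, S7) are each worse than S5 on at least one objective.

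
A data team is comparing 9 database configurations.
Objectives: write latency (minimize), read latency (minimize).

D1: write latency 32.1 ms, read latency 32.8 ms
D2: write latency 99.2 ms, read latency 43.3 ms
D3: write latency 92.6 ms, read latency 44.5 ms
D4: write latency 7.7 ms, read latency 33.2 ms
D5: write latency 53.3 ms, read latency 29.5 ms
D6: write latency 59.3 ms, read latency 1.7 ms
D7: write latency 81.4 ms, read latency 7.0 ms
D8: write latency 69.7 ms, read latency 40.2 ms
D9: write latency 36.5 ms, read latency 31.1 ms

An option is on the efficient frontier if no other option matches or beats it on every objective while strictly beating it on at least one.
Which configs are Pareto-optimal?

D1: not dominated.
D2: dominated by D1 (write latency 32.1≤99.2, read latency 32.8≤43.3).
D3: dominated by D1 (write latency 32.1≤92.6, read latency 32.8≤44.5).
D4: not dominated (best write latency).
D5: not dominated.
D6: not dominated (best read latency).
D7: dominated by D6 (write latency 59.3≤81.4, read latency 1.7≤7.0).
D8: dominated by D1 (write latency 32.1≤69.7, read latency 32.8≤40.2).
D9: not dominated.

D1, D4, D5, D6, D9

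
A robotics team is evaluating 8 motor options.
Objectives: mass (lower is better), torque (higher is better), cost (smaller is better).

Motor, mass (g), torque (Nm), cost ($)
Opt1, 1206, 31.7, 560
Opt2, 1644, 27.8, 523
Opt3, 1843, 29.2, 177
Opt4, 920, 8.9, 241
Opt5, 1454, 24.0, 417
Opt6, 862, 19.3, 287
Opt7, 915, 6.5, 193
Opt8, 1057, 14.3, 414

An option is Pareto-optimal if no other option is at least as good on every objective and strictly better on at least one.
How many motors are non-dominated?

7

Opt1: not dominated (best torque).
Opt2: not dominated.
Opt3: not dominated (best cost).
Opt4: not dominated.
Opt5: not dominated.
Opt6: not dominated (best mass).
Opt7: not dominated.
Opt8: dominated by Opt6 (mass 862≤1057, torque 19.3≥14.3, cost 287≤414).
Pareto-optimal: Opt1, Opt2, Opt3, Opt4, Opt5, Opt6, Opt7 → 7.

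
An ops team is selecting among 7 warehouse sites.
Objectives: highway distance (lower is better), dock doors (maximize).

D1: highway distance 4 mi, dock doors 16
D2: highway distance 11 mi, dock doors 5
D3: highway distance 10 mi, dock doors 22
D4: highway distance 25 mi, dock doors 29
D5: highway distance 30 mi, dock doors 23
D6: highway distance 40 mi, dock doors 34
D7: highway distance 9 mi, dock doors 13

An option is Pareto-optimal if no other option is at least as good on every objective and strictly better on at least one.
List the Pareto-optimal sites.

D1, D3, D4, D6

D1: not dominated (best highway distance).
D2: dominated by D1 (highway distance 4≤11, dock doors 16≥5).
D3: not dominated.
D4: not dominated.
D5: dominated by D4 (highway distance 25≤30, dock doors 29≥23).
D6: not dominated (best dock doors).
D7: dominated by D1 (highway distance 4≤9, dock doors 16≥13).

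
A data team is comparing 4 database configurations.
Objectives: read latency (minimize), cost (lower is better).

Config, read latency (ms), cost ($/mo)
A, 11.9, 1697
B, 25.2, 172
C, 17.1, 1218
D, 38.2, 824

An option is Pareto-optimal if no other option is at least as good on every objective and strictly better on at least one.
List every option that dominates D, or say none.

B

B: read latency 25.2≤38.2, cost 172≤824 — dominates D.
Others (A, C) are each worse than D on at least one objective.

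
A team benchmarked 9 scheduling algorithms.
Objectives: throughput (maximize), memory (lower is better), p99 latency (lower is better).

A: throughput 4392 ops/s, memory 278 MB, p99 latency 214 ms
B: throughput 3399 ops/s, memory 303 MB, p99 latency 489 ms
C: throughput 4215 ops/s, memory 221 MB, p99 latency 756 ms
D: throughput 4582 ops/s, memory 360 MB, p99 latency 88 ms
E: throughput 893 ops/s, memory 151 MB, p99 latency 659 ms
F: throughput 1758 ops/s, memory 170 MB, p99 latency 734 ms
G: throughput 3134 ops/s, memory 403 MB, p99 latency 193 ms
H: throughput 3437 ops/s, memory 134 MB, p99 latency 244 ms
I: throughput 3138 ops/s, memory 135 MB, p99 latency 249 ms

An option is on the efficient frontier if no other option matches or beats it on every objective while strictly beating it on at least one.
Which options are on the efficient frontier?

A: not dominated.
B: dominated by A (throughput 4392≥3399, memory 278≤303, p99 latency 214≤489).
C: not dominated.
D: not dominated (best throughput).
E: dominated by H (throughput 3437≥893, memory 134≤151, p99 latency 244≤659).
F: dominated by H (throughput 3437≥1758, memory 134≤170, p99 latency 244≤734).
G: dominated by D (throughput 4582≥3134, memory 360≤403, p99 latency 88≤193).
H: not dominated (best memory).
I: dominated by H (throughput 3437≥3138, memory 134≤135, p99 latency 244≤249).

A, C, D, H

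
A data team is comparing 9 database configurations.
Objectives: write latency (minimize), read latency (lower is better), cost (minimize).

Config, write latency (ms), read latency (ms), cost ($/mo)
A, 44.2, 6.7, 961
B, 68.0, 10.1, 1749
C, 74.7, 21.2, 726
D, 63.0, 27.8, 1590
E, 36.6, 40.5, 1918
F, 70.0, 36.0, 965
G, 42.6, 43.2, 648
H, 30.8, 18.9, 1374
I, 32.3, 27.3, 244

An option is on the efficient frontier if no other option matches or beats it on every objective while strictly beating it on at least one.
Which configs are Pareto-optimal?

A, C, H, I

A: not dominated (best read latency).
B: dominated by A (write latency 44.2≤68.0, read latency 6.7≤10.1, cost 961≤1749).
C: not dominated.
D: dominated by A (write latency 44.2≤63.0, read latency 6.7≤27.8, cost 961≤1590).
E: dominated by H (write latency 30.8≤36.6, read latency 18.9≤40.5, cost 1374≤1918).
F: dominated by A (write latency 44.2≤70.0, read latency 6.7≤36.0, cost 961≤965).
G: dominated by I (write latency 32.3≤42.6, read latency 27.3≤43.2, cost 244≤648).
H: not dominated (best write latency).
I: not dominated (best cost).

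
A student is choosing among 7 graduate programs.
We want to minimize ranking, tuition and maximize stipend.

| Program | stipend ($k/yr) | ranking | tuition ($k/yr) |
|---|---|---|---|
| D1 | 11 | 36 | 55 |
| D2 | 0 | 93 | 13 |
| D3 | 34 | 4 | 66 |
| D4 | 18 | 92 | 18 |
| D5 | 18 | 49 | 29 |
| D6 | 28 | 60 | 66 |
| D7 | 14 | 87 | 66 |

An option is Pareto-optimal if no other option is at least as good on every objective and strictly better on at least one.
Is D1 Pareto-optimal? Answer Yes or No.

D2: worse on stipend (0 vs 11).
D3: worse on tuition (66 vs 55).
D4: worse on ranking (92 vs 36).
D5: worse on ranking (49 vs 36).
D6: worse on ranking (60 vs 36).
D7: worse on ranking (87 vs 36).
No option is at least as good as D1 on every objective and strictly better on one.

Yes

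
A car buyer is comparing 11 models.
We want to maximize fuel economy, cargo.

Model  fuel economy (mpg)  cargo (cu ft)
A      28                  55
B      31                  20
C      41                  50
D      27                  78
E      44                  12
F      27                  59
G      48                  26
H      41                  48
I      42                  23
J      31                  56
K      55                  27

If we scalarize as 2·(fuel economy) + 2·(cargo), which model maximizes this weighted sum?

A: 2·28 + 2·55 = 166
B: 2·31 + 2·20 = 102
C: 2·41 + 2·50 = 182
D: 2·27 + 2·78 = 210
E: 2·44 + 2·12 = 112
F: 2·27 + 2·59 = 172
G: 2·48 + 2·26 = 148
H: 2·41 + 2·48 = 178
I: 2·42 + 2·23 = 130
J: 2·31 + 2·56 = 174
K: 2·55 + 2·27 = 164
Highest: D at 210.

D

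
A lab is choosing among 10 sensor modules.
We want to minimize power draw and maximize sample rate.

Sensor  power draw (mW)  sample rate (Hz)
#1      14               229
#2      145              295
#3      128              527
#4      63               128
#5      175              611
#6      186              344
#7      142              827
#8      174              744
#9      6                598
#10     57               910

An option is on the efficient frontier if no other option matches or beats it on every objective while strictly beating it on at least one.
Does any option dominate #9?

#1: worse on power draw (14 vs 6).
#2: worse on power draw (145 vs 6).
#3: worse on power draw (128 vs 6).
#4: worse on power draw (63 vs 6).
#5: worse on power draw (175 vs 6).
#6: worse on power draw (186 vs 6).
#7: worse on power draw (142 vs 6).
#8: worse on power draw (174 vs 6).
#10: worse on power draw (57 vs 6).
No option is at least as good as #9 on every objective and strictly better on one.

No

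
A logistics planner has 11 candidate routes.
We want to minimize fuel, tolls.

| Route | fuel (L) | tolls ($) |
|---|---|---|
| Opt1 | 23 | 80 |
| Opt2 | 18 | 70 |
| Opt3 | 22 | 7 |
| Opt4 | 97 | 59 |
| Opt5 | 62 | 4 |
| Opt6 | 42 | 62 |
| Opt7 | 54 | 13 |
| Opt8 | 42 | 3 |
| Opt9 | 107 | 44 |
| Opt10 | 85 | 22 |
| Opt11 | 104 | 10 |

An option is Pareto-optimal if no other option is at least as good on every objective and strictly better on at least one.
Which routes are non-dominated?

Opt2, Opt3, Opt8

Opt1: dominated by Opt2 (fuel 18≤23, tolls 70≤80).
Opt2: not dominated (best fuel).
Opt3: not dominated.
Opt4: dominated by Opt3 (fuel 22≤97, tolls 7≤59).
Opt5: dominated by Opt8 (fuel 42≤62, tolls 3≤4).
Opt6: dominated by Opt3 (fuel 22≤42, tolls 7≤62).
Opt7: dominated by Opt3 (fuel 22≤54, tolls 7≤13).
Opt8: not dominated (best tolls).
Opt9: dominated by Opt3 (fuel 22≤107, tolls 7≤44).
Opt10: dominated by Opt3 (fuel 22≤85, tolls 7≤22).
Opt11: dominated by Opt3 (fuel 22≤104, tolls 7≤10).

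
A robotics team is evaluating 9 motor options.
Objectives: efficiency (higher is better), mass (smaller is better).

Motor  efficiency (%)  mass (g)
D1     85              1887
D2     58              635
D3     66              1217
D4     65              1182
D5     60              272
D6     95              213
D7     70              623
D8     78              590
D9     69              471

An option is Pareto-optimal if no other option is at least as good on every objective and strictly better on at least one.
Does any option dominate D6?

D1: worse on efficiency (85 vs 95).
D2: worse on efficiency (58 vs 95).
D3: worse on efficiency (66 vs 95).
D4: worse on efficiency (65 vs 95).
D5: worse on efficiency (60 vs 95).
D7: worse on efficiency (70 vs 95).
D8: worse on efficiency (78 vs 95).
D9: worse on efficiency (69 vs 95).
No option is at least as good as D6 on every objective and strictly better on one.

No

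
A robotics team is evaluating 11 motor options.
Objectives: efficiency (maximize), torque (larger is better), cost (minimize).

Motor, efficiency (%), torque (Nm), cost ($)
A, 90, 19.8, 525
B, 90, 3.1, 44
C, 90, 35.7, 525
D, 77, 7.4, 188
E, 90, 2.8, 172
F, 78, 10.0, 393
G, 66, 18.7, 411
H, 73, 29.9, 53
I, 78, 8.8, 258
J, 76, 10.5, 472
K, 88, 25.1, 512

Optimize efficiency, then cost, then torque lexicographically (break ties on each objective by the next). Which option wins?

First maximize efficiency: best is 90, kept {A, B, C, E}.
Then minimize cost: best is 44, kept {B}.

B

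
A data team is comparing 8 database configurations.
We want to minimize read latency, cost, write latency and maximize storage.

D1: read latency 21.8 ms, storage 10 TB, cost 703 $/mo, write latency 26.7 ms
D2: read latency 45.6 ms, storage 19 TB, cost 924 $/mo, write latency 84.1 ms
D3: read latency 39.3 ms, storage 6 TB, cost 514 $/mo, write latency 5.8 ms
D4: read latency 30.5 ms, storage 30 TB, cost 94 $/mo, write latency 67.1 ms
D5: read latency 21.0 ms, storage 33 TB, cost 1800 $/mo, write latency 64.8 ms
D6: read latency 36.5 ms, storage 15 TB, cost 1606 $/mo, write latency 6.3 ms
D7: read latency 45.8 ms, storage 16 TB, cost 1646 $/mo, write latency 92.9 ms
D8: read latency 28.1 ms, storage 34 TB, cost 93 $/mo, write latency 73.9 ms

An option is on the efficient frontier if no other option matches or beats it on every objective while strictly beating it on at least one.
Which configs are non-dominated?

D1, D3, D4, D5, D6, D8

D1: not dominated.
D2: dominated by D4 (read latency 30.5≤45.6, storage 30≥19, cost 94≤924, write latency 67.1≤84.1).
D3: not dominated (best write latency).
D4: not dominated.
D5: not dominated (best read latency).
D6: not dominated.
D7: dominated by D2 (read latency 45.6≤45.8, storage 19≥16, cost 924≤1646, write latency 84.1≤92.9).
D8: not dominated (best storage).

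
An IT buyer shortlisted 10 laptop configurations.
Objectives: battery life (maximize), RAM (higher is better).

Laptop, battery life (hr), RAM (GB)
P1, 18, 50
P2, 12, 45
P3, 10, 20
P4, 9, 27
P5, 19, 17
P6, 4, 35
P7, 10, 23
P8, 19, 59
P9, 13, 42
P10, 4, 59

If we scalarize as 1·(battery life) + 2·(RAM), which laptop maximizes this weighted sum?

P8

P1: 1·18 + 2·50 = 118
P2: 1·12 + 2·45 = 102
P3: 1·10 + 2·20 = 50
P4: 1·9 + 2·27 = 63
P5: 1·19 + 2·17 = 53
P6: 1·4 + 2·35 = 74
P7: 1·10 + 2·23 = 56
P8: 1·19 + 2·59 = 137
P9: 1·13 + 2·42 = 97
P10: 1·4 + 2·59 = 122
Highest: P8 at 137.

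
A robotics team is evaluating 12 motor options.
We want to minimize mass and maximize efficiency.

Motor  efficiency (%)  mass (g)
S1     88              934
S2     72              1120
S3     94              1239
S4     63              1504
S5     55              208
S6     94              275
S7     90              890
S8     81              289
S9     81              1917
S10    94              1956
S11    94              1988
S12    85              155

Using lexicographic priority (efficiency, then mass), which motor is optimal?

First maximize efficiency: best is 94, kept {S3, S6, S10, S11}.
Then minimize mass: best is 275, kept {S6}.

S6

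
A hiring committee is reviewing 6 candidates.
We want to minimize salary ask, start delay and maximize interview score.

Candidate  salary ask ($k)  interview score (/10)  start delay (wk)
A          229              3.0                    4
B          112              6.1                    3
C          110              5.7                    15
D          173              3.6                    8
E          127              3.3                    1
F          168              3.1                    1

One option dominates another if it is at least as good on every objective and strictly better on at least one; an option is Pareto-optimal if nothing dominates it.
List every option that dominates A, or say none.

B: salary ask 112≤229, interview score 6.1≥3.0, start delay 3≤4 — dominates A.
E: salary ask 127≤229, interview score 3.3≥3.0, start delay 1≤4 — dominates A.
F: salary ask 168≤229, interview score 3.1≥3.0, start delay 1≤4 — dominates A.
Others (C, D) are each worse than A on at least one objective.

B, E, F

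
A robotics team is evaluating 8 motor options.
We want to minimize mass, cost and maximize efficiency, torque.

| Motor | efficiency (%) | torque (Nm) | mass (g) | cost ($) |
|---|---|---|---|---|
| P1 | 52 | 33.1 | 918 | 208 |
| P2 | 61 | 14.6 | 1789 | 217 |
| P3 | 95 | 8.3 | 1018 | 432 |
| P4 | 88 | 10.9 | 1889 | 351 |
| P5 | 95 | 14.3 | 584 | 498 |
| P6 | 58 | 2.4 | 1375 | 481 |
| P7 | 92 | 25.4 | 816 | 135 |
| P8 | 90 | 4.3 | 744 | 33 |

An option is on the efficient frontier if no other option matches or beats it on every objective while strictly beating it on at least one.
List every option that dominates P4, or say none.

P7: efficiency 92≥88, torque 25.4≥10.9, mass 816≤1889, cost 135≤351 — dominates P4.
Others (P1, P2, P3, P5, P6, P8) are each worse than P4 on at least one objective.

P7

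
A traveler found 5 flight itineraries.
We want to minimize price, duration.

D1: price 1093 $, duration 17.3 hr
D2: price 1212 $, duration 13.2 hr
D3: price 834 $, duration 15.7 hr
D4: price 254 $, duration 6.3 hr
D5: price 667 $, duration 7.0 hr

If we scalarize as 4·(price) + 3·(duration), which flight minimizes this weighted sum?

D4

D1: 4·1093 + 3·17.3 = 4423.9
D2: 4·1212 + 3·13.2 = 4887.6
D3: 4·834 + 3·15.7 = 3383.1
D4: 4·254 + 3·6.3 = 1034.9
D5: 4·667 + 3·7.0 = 2689.0
Lowest: D4 at 1034.9.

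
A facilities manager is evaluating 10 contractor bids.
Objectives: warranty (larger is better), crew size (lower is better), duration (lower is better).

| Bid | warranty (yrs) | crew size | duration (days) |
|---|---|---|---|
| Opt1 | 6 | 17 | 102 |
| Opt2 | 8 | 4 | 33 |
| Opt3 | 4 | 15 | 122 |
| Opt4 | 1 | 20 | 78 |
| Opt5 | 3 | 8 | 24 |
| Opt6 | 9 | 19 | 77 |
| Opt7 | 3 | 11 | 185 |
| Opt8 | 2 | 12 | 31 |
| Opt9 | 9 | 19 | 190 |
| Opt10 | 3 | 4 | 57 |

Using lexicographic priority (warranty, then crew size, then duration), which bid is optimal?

First maximize warranty: best is 9, kept {Opt6, Opt9}.
Then minimize crew size: best is 19, kept {Opt6, Opt9}.
Then minimize duration: best is 77, kept {Opt6}.

Opt6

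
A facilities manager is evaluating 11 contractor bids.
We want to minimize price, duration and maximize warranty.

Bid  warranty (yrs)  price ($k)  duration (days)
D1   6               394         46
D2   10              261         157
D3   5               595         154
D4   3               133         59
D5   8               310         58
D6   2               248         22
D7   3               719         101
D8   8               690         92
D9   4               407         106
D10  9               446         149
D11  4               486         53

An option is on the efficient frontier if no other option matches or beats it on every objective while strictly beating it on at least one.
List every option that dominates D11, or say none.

D1: warranty 6≥4, price 394≤486, duration 46≤53 — dominates D11.
Others (D2, D3, D4, D5, D6, D7, D8, D9, D10) are each worse than D11 on at least one objective.

D1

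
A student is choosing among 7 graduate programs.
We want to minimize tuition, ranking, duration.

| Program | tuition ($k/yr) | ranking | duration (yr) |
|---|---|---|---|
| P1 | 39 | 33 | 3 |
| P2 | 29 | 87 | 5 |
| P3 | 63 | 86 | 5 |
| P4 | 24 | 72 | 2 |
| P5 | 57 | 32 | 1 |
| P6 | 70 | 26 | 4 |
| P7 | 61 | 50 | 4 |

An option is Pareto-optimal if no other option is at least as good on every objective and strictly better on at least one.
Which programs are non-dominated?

P1: not dominated.
P2: dominated by P4 (tuition 24≤29, ranking 72≤87, duration 2≤5).
P3: dominated by P1 (tuition 39≤63, ranking 33≤86, duration 3≤5).
P4: not dominated (best tuition).
P5: not dominated (best duration).
P6: not dominated (best ranking).
P7: dominated by P1 (tuition 39≤61, ranking 33≤50, duration 3≤4).

P1, P4, P5, P6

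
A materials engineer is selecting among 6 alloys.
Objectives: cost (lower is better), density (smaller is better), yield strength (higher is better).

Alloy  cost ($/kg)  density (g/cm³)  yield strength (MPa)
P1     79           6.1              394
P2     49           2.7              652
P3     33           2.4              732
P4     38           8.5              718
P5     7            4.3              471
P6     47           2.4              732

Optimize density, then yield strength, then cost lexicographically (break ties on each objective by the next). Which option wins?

P3

First minimize density: best is 2.4, kept {P3, P6}.
Then maximize yield strength: best is 732, kept {P3, P6}.
Then minimize cost: best is 33, kept {P3}.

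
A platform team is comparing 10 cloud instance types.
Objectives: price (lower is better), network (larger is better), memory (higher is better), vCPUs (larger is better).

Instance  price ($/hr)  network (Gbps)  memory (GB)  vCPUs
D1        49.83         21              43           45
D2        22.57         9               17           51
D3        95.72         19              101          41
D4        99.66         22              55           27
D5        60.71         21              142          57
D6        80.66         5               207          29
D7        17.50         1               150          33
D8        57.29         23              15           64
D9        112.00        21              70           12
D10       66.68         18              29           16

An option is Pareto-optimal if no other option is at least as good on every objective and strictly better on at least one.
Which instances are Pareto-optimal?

D1, D2, D4, D5, D6, D7, D8

D1: not dominated.
D2: not dominated.
D3: dominated by D5 (price 60.71≤95.72, network 21≥19, memory 142≥101, vCPUs 57≥41).
D4: not dominated.
D5: not dominated.
D6: not dominated (best memory).
D7: not dominated (best price).
D8: not dominated (best network).
D9: dominated by D5 (price 60.71≤112.00, network 21≥21, memory 142≥70, vCPUs 57≥12).
D10: dominated by D1 (price 49.83≤66.68, network 21≥18, memory 43≥29, vCPUs 45≥16).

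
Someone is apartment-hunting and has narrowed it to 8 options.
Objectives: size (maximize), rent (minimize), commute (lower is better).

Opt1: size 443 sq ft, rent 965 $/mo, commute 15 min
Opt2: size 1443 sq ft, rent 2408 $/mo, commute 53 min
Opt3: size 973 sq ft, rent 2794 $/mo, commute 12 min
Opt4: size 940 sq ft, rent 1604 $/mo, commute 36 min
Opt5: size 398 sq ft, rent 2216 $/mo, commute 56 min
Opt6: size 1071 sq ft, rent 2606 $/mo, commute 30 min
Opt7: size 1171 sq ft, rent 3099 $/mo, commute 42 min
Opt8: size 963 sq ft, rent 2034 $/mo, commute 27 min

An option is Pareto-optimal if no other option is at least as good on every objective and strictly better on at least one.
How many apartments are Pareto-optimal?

7

Opt1: not dominated (best rent).
Opt2: not dominated (best size).
Opt3: not dominated (best commute).
Opt4: not dominated.
Opt5: dominated by Opt1 (size 443≥398, rent 965≤2216, commute 15≤56).
Opt6: not dominated.
Opt7: not dominated.
Opt8: not dominated.
Pareto-optimal: Opt1, Opt2, Opt3, Opt4, Opt6, Opt7, Opt8 → 7.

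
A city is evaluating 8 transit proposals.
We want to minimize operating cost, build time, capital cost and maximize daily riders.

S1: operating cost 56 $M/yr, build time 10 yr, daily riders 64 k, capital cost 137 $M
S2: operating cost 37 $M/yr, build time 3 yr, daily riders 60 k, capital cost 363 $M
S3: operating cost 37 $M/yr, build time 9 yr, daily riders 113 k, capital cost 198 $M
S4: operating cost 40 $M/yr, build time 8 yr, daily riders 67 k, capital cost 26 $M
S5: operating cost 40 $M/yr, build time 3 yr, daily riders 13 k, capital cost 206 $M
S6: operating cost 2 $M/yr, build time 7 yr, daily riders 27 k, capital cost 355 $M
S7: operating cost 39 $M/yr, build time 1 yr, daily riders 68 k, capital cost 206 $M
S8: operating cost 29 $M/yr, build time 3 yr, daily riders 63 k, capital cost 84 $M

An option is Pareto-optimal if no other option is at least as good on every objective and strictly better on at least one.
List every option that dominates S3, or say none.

S1: worse on operating cost (56 vs 37).
S2: worse on daily riders (60 vs 113).
S4: worse on operating cost (40 vs 37).
S5: worse on operating cost (40 vs 37).
S6: worse on daily riders (27 vs 113).
S7: worse on operating cost (39 vs 37).
S8: worse on daily riders (63 vs 113).
No option dominates S3.

none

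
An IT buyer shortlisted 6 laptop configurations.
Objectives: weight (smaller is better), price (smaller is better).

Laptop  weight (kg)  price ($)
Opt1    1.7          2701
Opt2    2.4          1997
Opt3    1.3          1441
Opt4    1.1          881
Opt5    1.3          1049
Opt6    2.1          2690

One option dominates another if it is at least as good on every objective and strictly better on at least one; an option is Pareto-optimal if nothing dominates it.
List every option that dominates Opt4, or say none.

none

Opt1: worse on weight (1.7 vs 1.1).
Opt2: worse on weight (2.4 vs 1.1).
Opt3: worse on weight (1.3 vs 1.1).
Opt5: worse on weight (1.3 vs 1.1).
Opt6: worse on weight (2.1 vs 1.1).
No option dominates Opt4.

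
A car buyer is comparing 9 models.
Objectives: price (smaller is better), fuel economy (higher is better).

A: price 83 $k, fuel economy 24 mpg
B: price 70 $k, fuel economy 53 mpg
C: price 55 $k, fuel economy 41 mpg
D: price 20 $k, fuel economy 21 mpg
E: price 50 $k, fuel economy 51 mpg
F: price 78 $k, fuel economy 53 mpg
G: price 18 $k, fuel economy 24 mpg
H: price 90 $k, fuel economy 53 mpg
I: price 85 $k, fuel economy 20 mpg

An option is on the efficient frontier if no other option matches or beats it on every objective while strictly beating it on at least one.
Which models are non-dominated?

A: dominated by B (price 70≤83, fuel economy 53≥24).
B: not dominated.
C: dominated by E (price 50≤55, fuel economy 51≥41).
D: dominated by G (price 18≤20, fuel economy 24≥21).
E: not dominated.
F: dominated by B (price 70≤78, fuel economy 53≥53).
G: not dominated (best price).
H: dominated by B (price 70≤90, fuel economy 53≥53).
I: dominated by A (price 83≤85, fuel economy 24≥20).

B, E, G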